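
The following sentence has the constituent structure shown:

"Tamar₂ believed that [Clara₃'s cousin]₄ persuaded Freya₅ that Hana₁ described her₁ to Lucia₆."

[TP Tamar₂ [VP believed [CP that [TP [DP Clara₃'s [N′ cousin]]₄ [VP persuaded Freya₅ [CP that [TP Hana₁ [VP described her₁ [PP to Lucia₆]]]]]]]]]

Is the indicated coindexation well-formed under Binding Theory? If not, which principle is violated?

Principle B

The two coindexed NPs are *Hana₁* and *her₁*.
*her₁* is a pronoun. Its binding domain is the embedded TP, whose subject is Hana₁.
*Hana₁* c-commands it within that domain and carries the same index.
The pronoun is locally bound → Principle B violation.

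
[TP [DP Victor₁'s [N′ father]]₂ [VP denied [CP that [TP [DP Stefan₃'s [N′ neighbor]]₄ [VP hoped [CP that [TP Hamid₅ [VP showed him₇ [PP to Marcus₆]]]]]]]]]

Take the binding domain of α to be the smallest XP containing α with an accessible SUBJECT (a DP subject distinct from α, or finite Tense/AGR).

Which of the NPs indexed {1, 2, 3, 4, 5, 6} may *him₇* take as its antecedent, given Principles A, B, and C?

{1, 2, 3, 4}

*him* is a pronoun, so Principle B applies: it must be free in its binding domain.
Binding domain of *him₇*: the embedded TP, whose subject is Hamid₅.
*Victor₁* and the pronoun do not c-command one another → neither Principle B nor Principle C is at stake; coindexation permitted.
*[Victor₁'s father]₂* c-commands the pronoun but from outside its binding domain, and is not c-commanded by it → coindexation permitted.
*Stefan₃* and the pronoun do not c-command one another → neither Principle B nor Principle C is at stake; coindexation permitted.
*[Stefan₃'s neighbor]₄* c-commands the pronoun but from outside its binding domain, and is not c-commanded by it → coindexation permitted.
*Hamid₅* c-commands the pronoun within its binding domain → coindexation would violate Principle B.
*Marcus₆*: the pronoun c-commands this R-expression → coindexation would violate Principle C on *Marcus₆*.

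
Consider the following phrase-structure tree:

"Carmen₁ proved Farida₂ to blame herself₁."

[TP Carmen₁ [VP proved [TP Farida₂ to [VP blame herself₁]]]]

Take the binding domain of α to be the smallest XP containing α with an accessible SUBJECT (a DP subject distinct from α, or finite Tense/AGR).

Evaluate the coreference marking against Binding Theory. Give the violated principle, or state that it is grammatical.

The two coindexed NPs are *Carmen₁* and *herself₁*.
*herself₁* is an anaphor. Principle A requires it to be bound within its binding domain — the embedded TP, whose subject is Farida₂.
Within that domain it is c-commanded by *Farida₂*, which does not share its index.
*Carmen₁* does c-command the anaphor, but from outside its binding domain.
The anaphor is unbound in its domain → Principle A violation.

Principle A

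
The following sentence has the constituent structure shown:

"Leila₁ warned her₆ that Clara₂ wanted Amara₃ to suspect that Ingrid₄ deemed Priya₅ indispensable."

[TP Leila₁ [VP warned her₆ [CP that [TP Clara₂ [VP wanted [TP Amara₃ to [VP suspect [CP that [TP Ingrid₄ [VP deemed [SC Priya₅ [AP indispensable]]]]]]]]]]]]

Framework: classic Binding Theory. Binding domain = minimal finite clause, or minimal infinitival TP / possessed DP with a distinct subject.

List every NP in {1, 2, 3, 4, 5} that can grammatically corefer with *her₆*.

none

*her* is a pronoun, so Principle B applies: it must be free in its binding domain.
Binding domain of *her₆*: the matrix TP, whose subject is Leila₁.
*Leila₁* c-commands the pronoun within its binding domain → coindexation would violate Principle B.
*Clara₂*: the pronoun c-commands this R-expression → coindexation would violate Principle C on *Clara₂*.
*Amara₃*: the pronoun c-commands this R-expression → coindexation would violate Principle C on *Amara₃*.
*Ingrid₄*: the pronoun c-commands this R-expression → coindexation would violate Principle C on *Ingrid₄*.
*Priya₅*: the pronoun c-commands this R-expression → coindexation would violate Principle C on *Priya₅*.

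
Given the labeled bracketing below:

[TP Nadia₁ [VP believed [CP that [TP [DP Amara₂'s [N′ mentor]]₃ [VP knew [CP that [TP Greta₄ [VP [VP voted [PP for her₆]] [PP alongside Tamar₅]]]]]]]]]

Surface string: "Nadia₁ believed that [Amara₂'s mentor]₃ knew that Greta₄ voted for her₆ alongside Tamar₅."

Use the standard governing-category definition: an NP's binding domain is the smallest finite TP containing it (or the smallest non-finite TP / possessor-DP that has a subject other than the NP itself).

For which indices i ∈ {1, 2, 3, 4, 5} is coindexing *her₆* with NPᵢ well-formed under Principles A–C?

{1, 2, 3, 5}

*her* is a pronoun, so Principle B applies: it must be free in its binding domain.
Binding domain of *her₆*: the embedded TP, whose subject is Greta₄.
*Nadia₁* c-commands the pronoun but from outside its binding domain, and is not c-commanded by it → coindexation permitted.
*Amara₂* and the pronoun do not c-command one another → neither Principle B nor Principle C is at stake; coindexation permitted.
*[Amara₂'s mentor]₃* c-commands the pronoun but from outside its binding domain, and is not c-commanded by it → coindexation permitted.
*Greta₄* c-commands the pronoun within its binding domain → coindexation would violate Principle B.
*Tamar₅* and the pronoun do not c-command one another → neither Principle B nor Principle C is at stake; coindexation permitted.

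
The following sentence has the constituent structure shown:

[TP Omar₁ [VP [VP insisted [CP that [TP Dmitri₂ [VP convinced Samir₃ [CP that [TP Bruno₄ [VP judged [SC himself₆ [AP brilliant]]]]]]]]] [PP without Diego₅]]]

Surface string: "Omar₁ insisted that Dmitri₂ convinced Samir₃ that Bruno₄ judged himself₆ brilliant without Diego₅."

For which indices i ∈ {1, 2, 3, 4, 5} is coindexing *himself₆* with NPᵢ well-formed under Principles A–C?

{4}

*himself* is an anaphor, so Principle A applies: it must be bound in its binding domain.
Binding domain of *himself₆*: the embedded TP, whose subject is Bruno₄.
*Omar₁* c-commands the anaphor but is outside its binding domain → cannot satisfy Principle A.
*Dmitri₂* c-commands the anaphor but is outside its binding domain → cannot satisfy Principle A.
*Samir₃* c-commands the anaphor but is outside its binding domain → cannot satisfy Principle A.
*Bruno₄* c-commands the anaphor within its binding domain → licit binder.
*Diego₅* does not c-command the anaphor → cannot bind it.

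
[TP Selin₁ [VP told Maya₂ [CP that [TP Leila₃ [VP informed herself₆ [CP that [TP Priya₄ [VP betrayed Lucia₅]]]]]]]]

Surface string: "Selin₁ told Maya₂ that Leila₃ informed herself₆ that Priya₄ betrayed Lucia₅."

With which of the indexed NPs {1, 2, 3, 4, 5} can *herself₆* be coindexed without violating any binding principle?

*herself* is an anaphor, so Principle A applies: it must be bound in its binding domain.
Binding domain of *herself₆*: the embedded TP, whose subject is Leila₃.
*Selin₁* c-commands the anaphor but is outside its binding domain → cannot satisfy Principle A.
*Maya₂* c-commands the anaphor but is outside its binding domain → cannot satisfy Principle A.
*Leila₃* c-commands the anaphor within its binding domain → licit binder.
*Priya₄* does not c-command the anaphor → cannot bind it.
*Lucia₅* does not c-command the anaphor → cannot bind it.

{3}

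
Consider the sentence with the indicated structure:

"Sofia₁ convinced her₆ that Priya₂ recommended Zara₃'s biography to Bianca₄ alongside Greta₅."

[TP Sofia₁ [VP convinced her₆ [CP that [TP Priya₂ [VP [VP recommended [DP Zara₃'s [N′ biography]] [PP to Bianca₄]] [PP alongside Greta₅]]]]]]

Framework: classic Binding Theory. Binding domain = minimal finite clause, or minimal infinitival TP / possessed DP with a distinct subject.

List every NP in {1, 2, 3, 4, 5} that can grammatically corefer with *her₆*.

none

*her* is a pronoun, so Principle B applies: it must be free in its binding domain.
Binding domain of *her₆*: the matrix TP, whose subject is Sofia₁.
*Sofia₁* c-commands the pronoun within its binding domain → coindexation would violate Principle B.
*Priya₂*: the pronoun c-commands this R-expression → coindexation would violate Principle C on *Priya₂*.
*Zara₃*: the pronoun c-commands this R-expression → coindexation would violate Principle C on *Zara₃*.
*Bianca₄*: the pronoun c-commands this R-expression → coindexation would violate Principle C on *Bianca₄*.
*Greta₅*: the pronoun c-commands this R-expression → coindexation would violate Principle C on *Greta₅*.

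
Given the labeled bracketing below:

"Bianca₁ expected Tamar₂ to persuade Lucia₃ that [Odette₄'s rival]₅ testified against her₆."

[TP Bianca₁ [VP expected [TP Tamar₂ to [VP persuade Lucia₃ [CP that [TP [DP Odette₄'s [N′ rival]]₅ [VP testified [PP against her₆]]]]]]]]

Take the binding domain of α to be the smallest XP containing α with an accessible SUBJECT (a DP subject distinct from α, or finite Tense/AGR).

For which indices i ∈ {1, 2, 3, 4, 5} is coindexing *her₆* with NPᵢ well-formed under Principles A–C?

{1, 2, 3, 4}

*her* is a pronoun, so Principle B applies: it must be free in its binding domain.
Binding domain of *her₆*: the embedded TP, whose subject is [Odette₄'s rival]₅.
*Bianca₁* c-commands the pronoun but from outside its binding domain, and is not c-commanded by it → coindexation permitted.
*Tamar₂* c-commands the pronoun but from outside its binding domain, and is not c-commanded by it → coindexation permitted.
*Lucia₃* c-commands the pronoun but from outside its binding domain, and is not c-commanded by it → coindexation permitted.
*Odette₄* and the pronoun do not c-command one another → neither Principle B nor Principle C is at stake; coindexation permitted.
*[Odette₄'s rival]₅* c-commands the pronoun within its binding domain → coindexation would violate Principle B.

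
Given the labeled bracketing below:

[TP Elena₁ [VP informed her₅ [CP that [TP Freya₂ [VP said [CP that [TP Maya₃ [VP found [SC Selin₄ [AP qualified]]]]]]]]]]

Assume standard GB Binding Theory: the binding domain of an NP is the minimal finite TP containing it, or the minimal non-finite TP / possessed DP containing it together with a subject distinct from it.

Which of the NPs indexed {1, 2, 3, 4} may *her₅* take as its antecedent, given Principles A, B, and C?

none

*her* is a pronoun, so Principle B applies: it must be free in its binding domain.
Binding domain of *her₅*: the matrix TP, whose subject is Elena₁.
*Elena₁* c-commands the pronoun within its binding domain → coindexation would violate Principle B.
*Freya₂*: the pronoun c-commands this R-expression → coindexation would violate Principle C on *Freya₂*.
*Maya₃*: the pronoun c-commands this R-expression → coindexation would violate Principle C on *Maya₃*.
*Selin₄*: the pronoun c-commands this R-expression → coindexation would violate Principle C on *Selin₄*.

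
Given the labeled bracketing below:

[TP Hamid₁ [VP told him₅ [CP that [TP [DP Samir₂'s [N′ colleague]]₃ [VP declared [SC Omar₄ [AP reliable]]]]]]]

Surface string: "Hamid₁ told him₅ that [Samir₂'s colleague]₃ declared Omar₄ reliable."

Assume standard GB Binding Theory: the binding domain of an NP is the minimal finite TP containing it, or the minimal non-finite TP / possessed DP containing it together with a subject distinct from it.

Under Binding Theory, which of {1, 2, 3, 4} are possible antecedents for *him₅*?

*him* is a pronoun, so Principle B applies: it must be free in its binding domain.
Binding domain of *him₅*: the matrix TP, whose subject is Hamid₁.
*Hamid₁* c-commands the pronoun within its binding domain → coindexation would violate Principle B.
*Samir₂*: the pronoun c-commands this R-expression → coindexation would violate Principle C on *Samir₂*.
*[Samir₂'s colleague]₃*: the pronoun c-commands this R-expression → coindexation would violate Principle C on *[Samir₂'s colleague]₃*.
*Omar₄*: the pronoun c-commands this R-expression → coindexation would violate Principle C on *Omar₄*.

none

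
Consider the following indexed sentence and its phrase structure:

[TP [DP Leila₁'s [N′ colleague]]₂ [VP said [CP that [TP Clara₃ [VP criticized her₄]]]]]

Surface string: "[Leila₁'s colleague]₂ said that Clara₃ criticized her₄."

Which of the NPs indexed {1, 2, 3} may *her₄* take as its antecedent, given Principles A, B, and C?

*her* is a pronoun, so Principle B applies: it must be free in its binding domain.
Binding domain of *her₄*: the embedded TP, whose subject is Clara₃.
*Leila₁* and the pronoun do not c-command one another → neither Principle B nor Principle C is at stake; coindexation permitted.
*[Leila₁'s colleague]₂* c-commands the pronoun but from outside its binding domain, and is not c-commanded by it → coindexation permitted.
*Clara₃* c-commands the pronoun within its binding domain → coindexation would violate Principle B.

{1, 2}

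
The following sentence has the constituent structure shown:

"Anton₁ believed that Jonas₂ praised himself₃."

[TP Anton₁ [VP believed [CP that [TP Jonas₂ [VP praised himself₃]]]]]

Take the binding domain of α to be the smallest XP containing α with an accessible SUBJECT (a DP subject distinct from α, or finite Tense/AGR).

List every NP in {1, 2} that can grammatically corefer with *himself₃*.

{2}

*himself* is an anaphor, so Principle A applies: it must be bound in its binding domain.
Binding domain of *himself₃*: the embedded TP, whose subject is Jonas₂.
*Anton₁* c-commands the anaphor but is outside its binding domain → cannot satisfy Principle A.
*Jonas₂* c-commands the anaphor within its binding domain → licit binder.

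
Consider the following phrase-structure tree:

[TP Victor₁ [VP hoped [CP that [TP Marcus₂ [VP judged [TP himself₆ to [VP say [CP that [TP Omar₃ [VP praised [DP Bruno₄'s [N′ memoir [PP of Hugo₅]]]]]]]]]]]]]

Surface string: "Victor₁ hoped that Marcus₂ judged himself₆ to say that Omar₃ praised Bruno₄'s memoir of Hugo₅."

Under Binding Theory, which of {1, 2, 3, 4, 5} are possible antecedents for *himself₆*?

*himself* is an anaphor, so Principle A applies: it must be bound in its binding domain.
Binding domain of *himself₆*: the embedded TP, whose subject is Marcus₂.
*Victor₁* c-commands the anaphor but is outside its binding domain → cannot satisfy Principle A.
*Marcus₂* c-commands the anaphor within its binding domain → licit binder.
*Omar₃* does not c-command the anaphor → cannot bind it.
*Bruno₄* does not c-command the anaphor → cannot bind it.
*Hugo₅* does not c-command the anaphor → cannot bind it.

{2}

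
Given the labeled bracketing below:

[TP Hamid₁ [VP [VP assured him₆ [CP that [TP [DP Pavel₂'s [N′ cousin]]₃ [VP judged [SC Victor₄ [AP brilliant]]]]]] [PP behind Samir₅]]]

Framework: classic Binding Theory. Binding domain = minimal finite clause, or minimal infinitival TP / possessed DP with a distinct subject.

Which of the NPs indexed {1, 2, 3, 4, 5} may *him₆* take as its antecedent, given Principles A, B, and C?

*him* is a pronoun, so Principle B applies: it must be free in its binding domain.
Binding domain of *him₆*: the matrix TP, whose subject is Hamid₁.
*Hamid₁* c-commands the pronoun within its binding domain → coindexation would violate Principle B.
*Pavel₂*: the pronoun c-commands this R-expression → coindexation would violate Principle C on *Pavel₂*.
*[Pavel₂'s cousin]₃*: the pronoun c-commands this R-expression → coindexation would violate Principle C on *[Pavel₂'s cousin]₃*.
*Victor₄*: the pronoun c-commands this R-expression → coindexation would violate Principle C on *Victor₄*.
*Samir₅* and the pronoun do not c-command one another → neither Principle B nor Principle C is at stake; coindexation permitted.

{5}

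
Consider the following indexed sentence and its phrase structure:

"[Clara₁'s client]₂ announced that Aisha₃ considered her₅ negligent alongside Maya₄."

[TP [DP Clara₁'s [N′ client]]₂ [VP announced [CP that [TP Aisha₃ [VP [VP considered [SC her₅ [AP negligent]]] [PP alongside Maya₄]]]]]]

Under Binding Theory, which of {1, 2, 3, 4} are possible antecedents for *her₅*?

*her* is a pronoun, so Principle B applies: it must be free in its binding domain.
Binding domain of *her₅*: the embedded TP, whose subject is Aisha₃.
*Clara₁* and the pronoun do not c-command one another → neither Principle B nor Principle C is at stake; coindexation permitted.
*[Clara₁'s client]₂* c-commands the pronoun but from outside its binding domain, and is not c-commanded by it → coindexation permitted.
*Aisha₃* c-commands the pronoun within its binding domain → coindexation would violate Principle B.
*Maya₄* and the pronoun do not c-command one another → neither Principle B nor Principle C is at stake; coindexation permitted.

{1, 2, 4}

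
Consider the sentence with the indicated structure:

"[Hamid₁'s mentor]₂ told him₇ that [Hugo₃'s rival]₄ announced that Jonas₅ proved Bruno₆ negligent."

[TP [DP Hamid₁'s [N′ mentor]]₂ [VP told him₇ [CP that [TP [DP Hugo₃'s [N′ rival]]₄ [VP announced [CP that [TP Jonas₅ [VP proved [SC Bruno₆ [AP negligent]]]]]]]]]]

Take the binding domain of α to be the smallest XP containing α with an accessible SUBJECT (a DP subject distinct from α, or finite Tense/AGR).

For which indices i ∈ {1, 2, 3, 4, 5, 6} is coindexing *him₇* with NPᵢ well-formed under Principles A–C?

*him* is a pronoun, so Principle B applies: it must be free in its binding domain.
Binding domain of *him₇*: the matrix TP, whose subject is [Hamid₁'s mentor]₂.
*Hamid₁* and the pronoun do not c-command one another → neither Principle B nor Principle C is at stake; coindexation permitted.
*[Hamid₁'s mentor]₂* c-commands the pronoun within its binding domain → coindexation would violate Principle B.
*Hugo₃*: the pronoun c-commands this R-expression → coindexation would violate Principle C on *Hugo₃*.
*[Hugo₃'s rival]₄*: the pronoun c-commands this R-expression → coindexation would violate Principle C on *[Hugo₃'s rival]₄*.
*Jonas₅*: the pronoun c-commands this R-expression → coindexation would violate Principle C on *Jonas₅*.
*Bruno₆*: the pronoun c-commands this R-expression → coindexation would violate Principle C on *Bruno₆*.

{1}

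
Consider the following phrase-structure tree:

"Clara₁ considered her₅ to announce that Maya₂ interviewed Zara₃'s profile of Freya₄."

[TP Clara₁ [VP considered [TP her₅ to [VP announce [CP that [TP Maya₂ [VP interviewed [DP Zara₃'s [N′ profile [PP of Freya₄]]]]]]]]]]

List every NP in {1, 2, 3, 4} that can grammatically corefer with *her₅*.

*her* is a pronoun, so Principle B applies: it must be free in its binding domain.
Binding domain of *her₅*: the matrix TP, whose subject is Clara₁.
*Clara₁* c-commands the pronoun within its binding domain → coindexation would violate Principle B.
*Maya₂*: the pronoun c-commands this R-expression → coindexation would violate Principle C on *Maya₂*.
*Zara₃*: the pronoun c-commands this R-expression → coindexation would violate Principle C on *Zara₃*.
*Freya₄*: the pronoun c-commands this R-expression → coindexation would violate Principle C on *Freya₄*.

none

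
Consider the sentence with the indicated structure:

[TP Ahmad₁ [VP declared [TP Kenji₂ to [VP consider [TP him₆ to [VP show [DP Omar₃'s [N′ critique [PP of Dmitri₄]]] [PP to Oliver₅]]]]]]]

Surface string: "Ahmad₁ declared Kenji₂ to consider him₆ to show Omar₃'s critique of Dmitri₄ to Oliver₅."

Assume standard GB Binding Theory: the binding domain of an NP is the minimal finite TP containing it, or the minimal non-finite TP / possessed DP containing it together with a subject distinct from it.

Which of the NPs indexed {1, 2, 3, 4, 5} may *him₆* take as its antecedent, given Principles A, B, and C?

*him* is a pronoun, so Principle B applies: it must be free in its binding domain.
Binding domain of *him₆*: the embedded TP, whose subject is Kenji₂.
*Ahmad₁* c-commands the pronoun but from outside its binding domain, and is not c-commanded by it → coindexation permitted.
*Kenji₂* c-commands the pronoun within its binding domain → coindexation would violate Principle B.
*Omar₃*: the pronoun c-commands this R-expression → coindexation would violate Principle C on *Omar₃*.
*Dmitri₄*: the pronoun c-commands this R-expression → coindexation would violate Principle C on *Dmitri₄*.
*Oliver₅*: the pronoun c-commands this R-expression → coindexation would violate Principle C on *Oliver₅*.

{1}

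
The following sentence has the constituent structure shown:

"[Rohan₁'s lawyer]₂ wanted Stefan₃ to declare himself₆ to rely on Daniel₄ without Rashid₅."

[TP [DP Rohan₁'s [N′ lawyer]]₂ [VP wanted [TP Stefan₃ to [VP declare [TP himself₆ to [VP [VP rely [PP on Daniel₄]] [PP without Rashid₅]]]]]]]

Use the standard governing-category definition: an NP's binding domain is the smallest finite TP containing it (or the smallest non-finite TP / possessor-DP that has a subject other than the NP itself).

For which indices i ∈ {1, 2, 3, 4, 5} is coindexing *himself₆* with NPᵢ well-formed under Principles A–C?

{3}

*himself* is an anaphor, so Principle A applies: it must be bound in its binding domain.
Binding domain of *himself₆*: the embedded TP, whose subject is Stefan₃.
*Rohan₁* does not c-command the anaphor → cannot bind it.
*[Rohan₁'s lawyer]₂* c-commands the anaphor but is outside its binding domain → cannot satisfy Principle A.
*Stefan₃* c-commands the anaphor within its binding domain → licit binder.
*Daniel₄* does not c-command the anaphor → cannot bind it.
*Rashid₅* does not c-command the anaphor → cannot bind it.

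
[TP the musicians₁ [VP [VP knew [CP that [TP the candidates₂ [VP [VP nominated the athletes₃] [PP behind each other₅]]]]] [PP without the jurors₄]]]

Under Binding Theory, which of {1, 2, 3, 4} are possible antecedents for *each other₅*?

{2}

*each other* is an anaphor, so Principle A applies: it must be bound in its binding domain.
Binding domain of *each other₅*: the embedded TP, whose subject is the candidates₂.
*the musicians₁* c-commands the anaphor but is outside its binding domain → cannot satisfy Principle A.
*the candidates₂* c-commands the anaphor within its binding domain → licit binder.
*the athletes₃* does not c-command the anaphor → cannot bind it.
*the jurors₄* does not c-command the anaphor → cannot bind it.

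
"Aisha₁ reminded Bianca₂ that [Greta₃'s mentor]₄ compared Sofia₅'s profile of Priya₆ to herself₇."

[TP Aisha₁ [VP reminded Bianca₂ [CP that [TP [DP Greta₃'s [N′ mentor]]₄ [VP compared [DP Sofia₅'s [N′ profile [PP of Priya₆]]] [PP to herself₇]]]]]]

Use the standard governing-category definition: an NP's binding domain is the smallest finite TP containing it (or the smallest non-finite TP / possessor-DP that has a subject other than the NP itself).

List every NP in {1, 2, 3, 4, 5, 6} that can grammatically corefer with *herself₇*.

*herself* is an anaphor, so Principle A applies: it must be bound in its binding domain.
Binding domain of *herself₇*: the embedded TP, whose subject is [Greta₃'s mentor]₄.
*Aisha₁* c-commands the anaphor but is outside its binding domain → cannot satisfy Principle A.
*Bianca₂* c-commands the anaphor but is outside its binding domain → cannot satisfy Principle A.
*Greta₃* does not c-command the anaphor → cannot bind it.
*[Greta₃'s mentor]₄* c-commands the anaphor within its binding domain → licit binder.
*Sofia₅* does not c-command the anaphor → cannot bind it.
*Priya₆* does not c-command the anaphor → cannot bind it.

{4}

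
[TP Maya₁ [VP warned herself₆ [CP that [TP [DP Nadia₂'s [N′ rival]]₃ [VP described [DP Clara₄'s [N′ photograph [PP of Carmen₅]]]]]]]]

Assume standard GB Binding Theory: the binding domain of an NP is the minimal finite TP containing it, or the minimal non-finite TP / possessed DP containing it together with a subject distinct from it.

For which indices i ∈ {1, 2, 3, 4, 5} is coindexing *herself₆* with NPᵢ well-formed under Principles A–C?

*herself* is an anaphor, so Principle A applies: it must be bound in its binding domain.
Binding domain of *herself₆*: the matrix TP, whose subject is Maya₁.
*Maya₁* c-commands the anaphor within its binding domain → licit binder.
*Nadia₂* does not c-command the anaphor → cannot bind it.
*[Nadia₂'s rival]₃* does not c-command the anaphor → cannot bind it.
*Clara₄* does not c-command the anaphor → cannot bind it.
*Carmen₅* does not c-command the anaphor → cannot bind it.

{1}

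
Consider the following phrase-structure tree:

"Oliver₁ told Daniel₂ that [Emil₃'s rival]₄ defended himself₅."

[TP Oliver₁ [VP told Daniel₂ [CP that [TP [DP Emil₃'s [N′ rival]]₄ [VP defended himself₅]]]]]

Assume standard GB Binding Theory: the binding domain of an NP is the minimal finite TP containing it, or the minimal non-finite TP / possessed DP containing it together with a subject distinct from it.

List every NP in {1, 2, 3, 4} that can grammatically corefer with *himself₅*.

*himself* is an anaphor, so Principle A applies: it must be bound in its binding domain.
Binding domain of *himself₅*: the embedded TP, whose subject is [Emil₃'s rival]₄.
*Oliver₁* c-commands the anaphor but is outside its binding domain → cannot satisfy Principle A.
*Daniel₂* c-commands the anaphor but is outside its binding domain → cannot satisfy Principle A.
*Emil₃* does not c-command the anaphor → cannot bind it.
*[Emil₃'s rival]₄* c-commands the anaphor within its binding domain → licit binder.

{4}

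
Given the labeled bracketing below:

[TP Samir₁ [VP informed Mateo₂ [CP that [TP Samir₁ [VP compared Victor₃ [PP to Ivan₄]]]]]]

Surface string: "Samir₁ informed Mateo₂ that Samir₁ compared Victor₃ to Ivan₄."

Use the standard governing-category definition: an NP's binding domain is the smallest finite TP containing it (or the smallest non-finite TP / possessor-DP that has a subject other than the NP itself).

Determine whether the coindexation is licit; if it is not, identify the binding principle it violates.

The two coindexed NPs are *Samir₁* (the higher occurrence) and *Samir₁* (the lower occurrence).
*Samir₁* (the lower occurrence) is an R-expression. Principle C requires it to be free everywhere.
*Samir₁* (the higher occurrence) c-commands it and carries the same index.
The R-expression is bound → Principle C violation.

Principle C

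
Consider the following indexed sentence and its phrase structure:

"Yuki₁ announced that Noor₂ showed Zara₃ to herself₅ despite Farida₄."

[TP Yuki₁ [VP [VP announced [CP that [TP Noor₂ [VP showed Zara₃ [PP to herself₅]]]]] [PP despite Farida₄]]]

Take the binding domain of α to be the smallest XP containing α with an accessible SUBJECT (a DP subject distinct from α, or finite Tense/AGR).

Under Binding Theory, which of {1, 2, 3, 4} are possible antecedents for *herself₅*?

*herself* is an anaphor, so Principle A applies: it must be bound in its binding domain.
Binding domain of *herself₅*: the embedded TP, whose subject is Noor₂.
*Yuki₁* c-commands the anaphor but is outside its binding domain → cannot satisfy Principle A.
*Noor₂* c-commands the anaphor within its binding domain → licit binder.
*Zara₃* c-commands the anaphor within its binding domain → licit binder.
*Farida₄* does not c-command the anaphor → cannot bind it.

{2, 3}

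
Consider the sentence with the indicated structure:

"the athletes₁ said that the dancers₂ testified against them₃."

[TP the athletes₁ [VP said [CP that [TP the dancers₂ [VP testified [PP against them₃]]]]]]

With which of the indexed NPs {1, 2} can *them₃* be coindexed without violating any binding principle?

*them* is a pronoun, so Principle B applies: it must be free in its binding domain.
Binding domain of *them₃*: the embedded TP, whose subject is the dancers₂.
*the athletes₁* c-commands the pronoun but from outside its binding domain, and is not c-commanded by it → coindexation permitted.
*the dancers₂* c-commands the pronoun within its binding domain → coindexation would violate Principle B.

{1}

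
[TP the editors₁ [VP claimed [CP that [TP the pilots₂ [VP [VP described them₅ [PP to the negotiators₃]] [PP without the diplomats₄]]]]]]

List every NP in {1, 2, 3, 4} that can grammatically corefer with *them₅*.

{1, 4}

*them* is a pronoun, so Principle B applies: it must be free in its binding domain.
Binding domain of *them₅*: the embedded TP, whose subject is the pilots₂.
*the editors₁* c-commands the pronoun but from outside its binding domain, and is not c-commanded by it → coindexation permitted.
*the pilots₂* c-commands the pronoun within its binding domain → coindexation would violate Principle B.
*the negotiators₃*: the pronoun c-commands this R-expression → coindexation would violate Principle C on *the negotiators₃*.
*the diplomats₄* and the pronoun do not c-command one another → neither Principle B nor Principle C is at stake; coindexation permitted.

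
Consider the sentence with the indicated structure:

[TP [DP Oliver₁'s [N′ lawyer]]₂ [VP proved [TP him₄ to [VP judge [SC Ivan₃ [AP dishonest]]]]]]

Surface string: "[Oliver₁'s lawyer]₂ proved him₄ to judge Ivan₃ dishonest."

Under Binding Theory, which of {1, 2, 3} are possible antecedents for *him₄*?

{1}

*him* is a pronoun, so Principle B applies: it must be free in its binding domain.
Binding domain of *him₄*: the matrix TP, whose subject is [Oliver₁'s lawyer]₂.
*Oliver₁* and the pronoun do not c-command one another → neither Principle B nor Principle C is at stake; coindexation permitted.
*[Oliver₁'s lawyer]₂* c-commands the pronoun within its binding domain → coindexation would violate Principle B.
*Ivan₃*: the pronoun c-commands this R-expression → coindexation would violate Principle C on *Ivan₃*.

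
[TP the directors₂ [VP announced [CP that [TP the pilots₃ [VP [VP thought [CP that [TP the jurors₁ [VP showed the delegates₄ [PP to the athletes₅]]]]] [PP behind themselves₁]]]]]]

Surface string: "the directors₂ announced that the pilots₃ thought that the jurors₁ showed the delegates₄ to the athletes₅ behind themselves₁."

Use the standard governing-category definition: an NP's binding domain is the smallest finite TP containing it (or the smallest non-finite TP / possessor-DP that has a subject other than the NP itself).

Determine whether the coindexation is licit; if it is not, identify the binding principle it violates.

The two coindexed NPs are *the jurors₁* and *themselves₁*.
*themselves₁* is an anaphor. Principle A requires it to be bound within its binding domain — the embedded TP, whose subject is the pilots₃.
Within that domain it is c-commanded by *the pilots₃*, which does not share its index.
*the jurors₁* does not c-command the anaphor at all.
The anaphor is unbound in its domain → Principle A violation.

Principle A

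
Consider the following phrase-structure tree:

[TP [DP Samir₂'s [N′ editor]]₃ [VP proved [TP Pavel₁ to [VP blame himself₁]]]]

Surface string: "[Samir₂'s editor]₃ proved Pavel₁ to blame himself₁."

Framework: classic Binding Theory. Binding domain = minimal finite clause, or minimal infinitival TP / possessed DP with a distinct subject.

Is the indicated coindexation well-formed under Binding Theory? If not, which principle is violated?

The two coindexed NPs are *Pavel₁* and *himself₁*.
*himself₁* is an anaphor; its binding domain is the embedded TP, whose subject is Pavel₁. *Pavel₁* c-commands it within that domain and shares its index, so Principle A is satisfied.
*Pavel₁* is an R-expression; *himself₁* does not c-command it, and no other NP shares its index, so Principle C is satisfied.
All principles are respected.

grammatical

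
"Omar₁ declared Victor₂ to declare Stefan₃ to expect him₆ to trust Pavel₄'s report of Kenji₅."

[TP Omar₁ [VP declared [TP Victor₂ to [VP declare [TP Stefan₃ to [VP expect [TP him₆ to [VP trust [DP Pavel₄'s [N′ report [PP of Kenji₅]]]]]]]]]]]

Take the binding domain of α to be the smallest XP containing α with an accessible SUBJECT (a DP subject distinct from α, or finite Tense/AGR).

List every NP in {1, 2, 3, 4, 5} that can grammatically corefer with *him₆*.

{1, 2}

*him* is a pronoun, so Principle B applies: it must be free in its binding domain.
Binding domain of *him₆*: the embedded TP, whose subject is Stefan₃.
*Omar₁* c-commands the pronoun but from outside its binding domain, and is not c-commanded by it → coindexation permitted.
*Victor₂* c-commands the pronoun but from outside its binding domain, and is not c-commanded by it → coindexation permitted.
*Stefan₃* c-commands the pronoun within its binding domain → coindexation would violate Principle B.
*Pavel₄*: the pronoun c-commands this R-expression → coindexation would violate Principle C on *Pavel₄*.
*Kenji₅*: the pronoun c-commands this R-expression → coindexation would violate Principle C on *Kenji₅*.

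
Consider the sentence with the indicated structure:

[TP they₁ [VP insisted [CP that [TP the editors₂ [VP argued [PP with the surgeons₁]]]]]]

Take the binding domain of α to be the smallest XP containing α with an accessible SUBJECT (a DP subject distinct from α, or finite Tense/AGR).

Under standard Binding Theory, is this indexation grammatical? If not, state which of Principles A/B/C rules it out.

Principle C

The two coindexed NPs are *they₁* and *the surgeons₁*.
*the surgeons₁* is an R-expression. Principle C requires it to be free everywhere.
*they₁* c-commands it and carries the same index.
The R-expression is bound → Principle C violation.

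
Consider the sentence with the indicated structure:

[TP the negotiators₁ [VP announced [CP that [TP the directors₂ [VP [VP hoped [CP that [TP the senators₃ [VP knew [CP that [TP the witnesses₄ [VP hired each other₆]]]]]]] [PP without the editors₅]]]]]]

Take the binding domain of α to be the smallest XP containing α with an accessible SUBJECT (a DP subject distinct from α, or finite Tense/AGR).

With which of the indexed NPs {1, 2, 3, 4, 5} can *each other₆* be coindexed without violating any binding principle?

{4}

*each other* is an anaphor, so Principle A applies: it must be bound in its binding domain.
Binding domain of *each other₆*: the embedded TP, whose subject is the witnesses₄.
*the negotiators₁* c-commands the anaphor but is outside its binding domain → cannot satisfy Principle A.
*the directors₂* c-commands the anaphor but is outside its binding domain → cannot satisfy Principle A.
*the senators₃* c-commands the anaphor but is outside its binding domain → cannot satisfy Principle A.
*the witnesses₄* c-commands the anaphor within its binding domain → licit binder.
*the editors₅* does not c-command the anaphor → cannot bind it.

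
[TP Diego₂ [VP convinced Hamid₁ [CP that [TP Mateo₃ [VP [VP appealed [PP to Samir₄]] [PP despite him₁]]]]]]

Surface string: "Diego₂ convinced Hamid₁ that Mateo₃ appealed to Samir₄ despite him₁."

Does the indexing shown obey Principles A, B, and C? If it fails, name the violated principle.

grammatical

The two coindexed NPs are *Hamid₁* and *him₁*.
*him₁* is a pronoun; its binding domain is the embedded TP, whose subject is Mateo₃. Within that domain it is c-commanded only by *Mateo₃*, which carries a different index — the pronoun is free locally, so Principle B holds.
*Hamid₁* is an R-expression; *him₁* does not c-command it, and no other NP shares its index, so Principle C is satisfied.
All principles are respected.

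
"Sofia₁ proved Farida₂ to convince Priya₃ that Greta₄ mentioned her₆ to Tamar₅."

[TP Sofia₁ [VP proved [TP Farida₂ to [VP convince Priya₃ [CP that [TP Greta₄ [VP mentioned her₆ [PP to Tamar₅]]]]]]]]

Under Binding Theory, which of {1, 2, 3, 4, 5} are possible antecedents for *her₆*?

*her* is a pronoun, so Principle B applies: it must be free in its binding domain.
Binding domain of *her₆*: the embedded TP, whose subject is Greta₄.
*Sofia₁* c-commands the pronoun but from outside its binding domain, and is not c-commanded by it → coindexation permitted.
*Farida₂* c-commands the pronoun but from outside its binding domain, and is not c-commanded by it → coindexation permitted.
*Priya₃* c-commands the pronoun but from outside its binding domain, and is not c-commanded by it → coindexation permitted.
*Greta₄* c-commands the pronoun within its binding domain → coindexation would violate Principle B.
*Tamar₅*: the pronoun c-commands this R-expression → coindexation would violate Principle C on *Tamar₅*.

{1, 2, 3}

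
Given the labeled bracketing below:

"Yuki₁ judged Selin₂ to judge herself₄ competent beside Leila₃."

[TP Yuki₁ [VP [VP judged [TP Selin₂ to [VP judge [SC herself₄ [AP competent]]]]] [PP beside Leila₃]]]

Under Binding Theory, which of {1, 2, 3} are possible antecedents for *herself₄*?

*herself* is an anaphor, so Principle A applies: it must be bound in its binding domain.
Binding domain of *herself₄*: the embedded TP, whose subject is Selin₂.
*Yuki₁* c-commands the anaphor but is outside its binding domain → cannot satisfy Principle A.
*Selin₂* c-commands the anaphor within its binding domain → licit binder.
*Leila₃* does not c-command the anaphor → cannot bind it.

{2}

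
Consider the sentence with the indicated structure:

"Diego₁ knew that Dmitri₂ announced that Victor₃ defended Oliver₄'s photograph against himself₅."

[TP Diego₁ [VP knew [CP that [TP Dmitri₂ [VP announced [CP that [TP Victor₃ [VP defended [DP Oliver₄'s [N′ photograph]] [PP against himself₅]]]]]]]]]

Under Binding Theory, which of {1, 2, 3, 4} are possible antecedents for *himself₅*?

*himself* is an anaphor, so Principle A applies: it must be bound in its binding domain.
Binding domain of *himself₅*: the embedded TP, whose subject is Victor₃.
*Diego₁* c-commands the anaphor but is outside its binding domain → cannot satisfy Principle A.
*Dmitri₂* c-commands the anaphor but is outside its binding domain → cannot satisfy Principle A.
*Victor₃* c-commands the anaphor within its binding domain → licit binder.
*Oliver₄* does not c-command the anaphor → cannot bind it.

{3}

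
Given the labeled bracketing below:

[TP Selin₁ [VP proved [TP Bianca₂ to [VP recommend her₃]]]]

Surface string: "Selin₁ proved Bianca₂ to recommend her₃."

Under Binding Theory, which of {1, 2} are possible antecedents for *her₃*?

{1}

*her* is a pronoun, so Principle B applies: it must be free in its binding domain.
Binding domain of *her₃*: the embedded TP, whose subject is Bianca₂.
*Selin₁* c-commands the pronoun but from outside its binding domain, and is not c-commanded by it → coindexation permitted.
*Bianca₂* c-commands the pronoun within its binding domain → coindexation would violate Principle B.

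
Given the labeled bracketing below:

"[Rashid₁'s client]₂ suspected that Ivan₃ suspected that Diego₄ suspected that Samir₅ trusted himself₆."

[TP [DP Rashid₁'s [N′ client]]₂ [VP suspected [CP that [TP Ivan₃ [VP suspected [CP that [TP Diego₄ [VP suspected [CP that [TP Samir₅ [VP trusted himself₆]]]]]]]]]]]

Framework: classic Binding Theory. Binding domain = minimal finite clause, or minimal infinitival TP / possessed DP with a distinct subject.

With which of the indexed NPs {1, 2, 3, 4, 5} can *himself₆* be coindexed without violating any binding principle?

{5}

*himself* is an anaphor, so Principle A applies: it must be bound in its binding domain.
Binding domain of *himself₆*: the embedded TP, whose subject is Samir₅.
*Rashid₁* does not c-command the anaphor → cannot bind it.
*[Rashid₁'s client]₂* c-commands the anaphor but is outside its binding domain → cannot satisfy Principle A.
*Ivan₃* c-commands the anaphor but is outside its binding domain → cannot satisfy Principle A.
*Diego₄* c-commands the anaphor but is outside its binding domain → cannot satisfy Principle A.
*Samir₅* c-commands the anaphor within its binding domain → licit binder.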